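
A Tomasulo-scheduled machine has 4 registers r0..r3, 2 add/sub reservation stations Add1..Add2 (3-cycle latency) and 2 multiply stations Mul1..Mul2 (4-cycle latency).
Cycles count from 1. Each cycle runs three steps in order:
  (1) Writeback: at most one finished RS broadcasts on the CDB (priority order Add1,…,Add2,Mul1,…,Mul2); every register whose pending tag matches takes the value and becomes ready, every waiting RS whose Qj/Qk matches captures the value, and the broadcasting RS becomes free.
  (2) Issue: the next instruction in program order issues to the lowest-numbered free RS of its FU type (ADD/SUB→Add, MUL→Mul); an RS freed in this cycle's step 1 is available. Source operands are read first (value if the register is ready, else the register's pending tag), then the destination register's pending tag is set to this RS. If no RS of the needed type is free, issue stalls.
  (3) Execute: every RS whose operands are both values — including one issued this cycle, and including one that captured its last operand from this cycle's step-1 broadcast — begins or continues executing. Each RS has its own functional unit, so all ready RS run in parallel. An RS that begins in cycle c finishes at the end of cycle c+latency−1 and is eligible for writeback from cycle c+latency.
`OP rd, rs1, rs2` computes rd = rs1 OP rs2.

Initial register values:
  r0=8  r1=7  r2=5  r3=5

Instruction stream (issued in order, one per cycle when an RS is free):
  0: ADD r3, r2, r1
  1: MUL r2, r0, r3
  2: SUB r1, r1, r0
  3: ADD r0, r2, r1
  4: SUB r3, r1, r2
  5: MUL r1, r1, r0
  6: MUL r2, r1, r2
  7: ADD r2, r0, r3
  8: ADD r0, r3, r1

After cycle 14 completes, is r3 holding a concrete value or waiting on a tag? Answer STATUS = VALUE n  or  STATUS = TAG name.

STATUS = VALUE -97

c1: issue ADD r3<-Add1 | r0:8,r1:7,r2:5,r3:Add1
c2: issue MUL r2<-Mul1 | r0:8,r1:7,r2:Mul1,r3:Add1
c3: issue SUB r1<-Add2 | r0:8,r1:Add2,r2:Mul1,r3:Add1
c4: CDB Add1=12; issue ADD r0<-Add1 | r0:Add1,r1:Add2,r2:Mul1,r3:12
c5: stall | r0:Add1,r1:Add2,r2:Mul1,r3:12
c6: CDB Add2=-1; issue SUB r3<-Add2 | r0:Add1,r1:-1,r2:Mul1,r3:Add2
c7: issue MUL r1<-Mul2 | r0:Add1,r1:Mul2,r2:Mul1,r3:Add2
c8: CDB Mul1=96; issue MUL r2<-Mul1 | r0:Add1,r1:Mul2,r2:Mul1,r3:Add2
c9: stall | r0:Add1,r1:Mul2,r2:Mul1,r3:Add2
c10: stall | r0:Add1,r1:Mul2,r2:Mul1,r3:Add2
c11: CDB Add1=95; issue ADD r2<-Add1 | r0:95,r1:Mul2,r2:Add1,r3:Add2
c12: CDB Add2=-97; issue ADD r0<-Add2 | r0:Add2,r1:Mul2,r2:Add1,r3:-97
c13: - | r0:Add2,r1:Mul2,r2:Add1,r3:-97
c14: - | r0:Add2,r1:Mul2,r2:Add1,r3:-97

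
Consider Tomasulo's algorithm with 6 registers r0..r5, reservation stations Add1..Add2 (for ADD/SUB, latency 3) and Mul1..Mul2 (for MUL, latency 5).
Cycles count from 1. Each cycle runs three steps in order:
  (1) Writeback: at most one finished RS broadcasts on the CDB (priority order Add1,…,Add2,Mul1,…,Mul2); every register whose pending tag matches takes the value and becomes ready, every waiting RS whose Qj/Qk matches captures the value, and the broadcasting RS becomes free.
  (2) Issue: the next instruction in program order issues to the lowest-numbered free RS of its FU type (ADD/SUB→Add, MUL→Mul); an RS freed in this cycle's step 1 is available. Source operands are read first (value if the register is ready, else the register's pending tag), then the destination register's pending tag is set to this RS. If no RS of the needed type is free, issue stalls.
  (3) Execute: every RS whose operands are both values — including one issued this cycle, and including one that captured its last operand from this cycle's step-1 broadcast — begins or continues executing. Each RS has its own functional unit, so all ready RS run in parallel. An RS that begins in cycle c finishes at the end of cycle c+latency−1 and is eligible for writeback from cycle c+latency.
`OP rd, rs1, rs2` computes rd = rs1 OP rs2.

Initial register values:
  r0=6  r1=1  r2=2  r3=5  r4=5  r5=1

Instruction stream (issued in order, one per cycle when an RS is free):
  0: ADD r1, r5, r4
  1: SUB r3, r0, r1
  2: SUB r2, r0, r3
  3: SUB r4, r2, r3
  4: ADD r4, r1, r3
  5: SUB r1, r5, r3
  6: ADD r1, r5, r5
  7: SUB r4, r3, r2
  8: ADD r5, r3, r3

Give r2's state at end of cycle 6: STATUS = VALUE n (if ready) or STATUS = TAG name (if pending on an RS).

STATUS = TAG Add1

cycle 1: issue ADD r1<-Add1 // r0:6,r1:Add1,r2:2,r3:5,r4:5,r5:1
cycle 2: issue SUB r3<-Add2 // r0:6,r1:Add1,r2:2,r3:Add2,r4:5,r5:1
cycle 3: stall // r0:6,r1:Add1,r2:2,r3:Add2,r4:5,r5:1
cycle 4: CDB Add1=6; issue SUB r2<-Add1 // r0:6,r1:6,r2:Add1,r3:Add2,r4:5,r5:1
cycle 5: stall // r0:6,r1:6,r2:Add1,r3:Add2,r4:5,r5:1
cycle 6: stall // r0:6,r1:6,r2:Add1,r3:Add2,r4:5,r5:1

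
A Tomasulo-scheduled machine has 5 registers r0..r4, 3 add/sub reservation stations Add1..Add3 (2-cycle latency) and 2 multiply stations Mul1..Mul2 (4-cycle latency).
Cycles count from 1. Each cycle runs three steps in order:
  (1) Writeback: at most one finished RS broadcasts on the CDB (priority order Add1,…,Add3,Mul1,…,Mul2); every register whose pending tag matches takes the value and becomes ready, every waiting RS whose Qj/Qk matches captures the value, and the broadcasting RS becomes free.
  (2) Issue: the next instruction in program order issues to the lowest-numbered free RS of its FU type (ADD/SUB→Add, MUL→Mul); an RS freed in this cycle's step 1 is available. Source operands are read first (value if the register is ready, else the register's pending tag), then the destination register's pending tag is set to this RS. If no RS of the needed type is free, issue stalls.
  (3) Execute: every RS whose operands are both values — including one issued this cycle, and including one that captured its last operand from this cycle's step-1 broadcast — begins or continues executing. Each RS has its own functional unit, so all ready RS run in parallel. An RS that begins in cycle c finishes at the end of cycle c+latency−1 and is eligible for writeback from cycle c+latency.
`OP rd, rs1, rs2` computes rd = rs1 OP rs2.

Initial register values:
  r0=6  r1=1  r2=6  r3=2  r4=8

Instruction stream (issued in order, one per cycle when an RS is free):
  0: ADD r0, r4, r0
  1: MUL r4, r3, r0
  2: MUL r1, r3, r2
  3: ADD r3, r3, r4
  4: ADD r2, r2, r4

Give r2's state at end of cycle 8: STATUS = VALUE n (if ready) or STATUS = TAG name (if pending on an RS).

cycle 1: issue ADD r0<-Add1 // r0:Add1,r1:1,r2:6,r3:2,r4:8
cycle 2: issue MUL r4<-Mul1 // r0:Add1,r1:1,r2:6,r3:2,r4:Mul1
cycle 3: CDB Add1=14; issue MUL r1<-Mul2 // r0:14,r1:Mul2,r2:6,r3:2,r4:Mul1
cycle 4: issue ADD r3<-Add1 // r0:14,r1:Mul2,r2:6,r3:Add1,r4:Mul1
cycle 5: issue ADD r2<-Add2 // r0:14,r1:Mul2,r2:Add2,r3:Add1,r4:Mul1
cycle 6: - // r0:14,r1:Mul2,r2:Add2,r3:Add1,r4:Mul1
cycle 7: CDB Mul1=28 // r0:14,r1:Mul2,r2:Add2,r3:Add1,r4:28
cycle 8: CDB Mul2=12 // r0:14,r1:12,r2:Add2,r3:Add1,r4:28

STATUS = TAG Add2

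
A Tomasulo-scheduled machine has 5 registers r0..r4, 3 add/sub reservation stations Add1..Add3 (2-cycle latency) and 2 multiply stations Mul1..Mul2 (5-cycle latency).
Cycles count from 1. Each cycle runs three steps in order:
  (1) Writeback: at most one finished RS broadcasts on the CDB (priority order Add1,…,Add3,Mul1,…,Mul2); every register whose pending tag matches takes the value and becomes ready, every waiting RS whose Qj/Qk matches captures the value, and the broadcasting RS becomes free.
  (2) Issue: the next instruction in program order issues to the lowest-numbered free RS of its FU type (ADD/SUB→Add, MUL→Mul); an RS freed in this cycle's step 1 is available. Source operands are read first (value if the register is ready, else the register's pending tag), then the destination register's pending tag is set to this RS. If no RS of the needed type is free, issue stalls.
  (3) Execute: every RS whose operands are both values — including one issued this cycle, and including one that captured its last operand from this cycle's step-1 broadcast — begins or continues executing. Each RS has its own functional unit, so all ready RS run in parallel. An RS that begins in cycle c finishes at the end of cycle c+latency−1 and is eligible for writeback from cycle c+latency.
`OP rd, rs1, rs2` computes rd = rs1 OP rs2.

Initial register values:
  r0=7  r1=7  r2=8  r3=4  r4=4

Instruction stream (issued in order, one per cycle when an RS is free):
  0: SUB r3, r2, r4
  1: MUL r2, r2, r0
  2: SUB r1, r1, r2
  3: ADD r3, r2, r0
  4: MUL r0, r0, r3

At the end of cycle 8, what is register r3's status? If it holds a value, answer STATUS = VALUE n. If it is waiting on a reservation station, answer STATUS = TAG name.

c1: issue SUB r3<-Add1 | r0:7,r1:7,r2:8,r3:Add1,r4:4
c2: issue MUL r2<-Mul1 | r0:7,r1:7,r2:Mul1,r3:Add1,r4:4
c3: CDB Add1=4; issue SUB r1<-Add1 | r0:7,r1:Add1,r2:Mul1,r3:4,r4:4
c4: issue ADD r3<-Add2 | r0:7,r1:Add1,r2:Mul1,r3:Add2,r4:4
c5: issue MUL r0<-Mul2 | r0:Mul2,r1:Add1,r2:Mul1,r3:Add2,r4:4
c6: - | r0:Mul2,r1:Add1,r2:Mul1,r3:Add2,r4:4
c7: CDB Mul1=56 | r0:Mul2,r1:Add1,r2:56,r3:Add2,r4:4
c8: - | r0:Mul2,r1:Add1,r2:56,r3:Add2,r4:4

STATUS = TAG Add2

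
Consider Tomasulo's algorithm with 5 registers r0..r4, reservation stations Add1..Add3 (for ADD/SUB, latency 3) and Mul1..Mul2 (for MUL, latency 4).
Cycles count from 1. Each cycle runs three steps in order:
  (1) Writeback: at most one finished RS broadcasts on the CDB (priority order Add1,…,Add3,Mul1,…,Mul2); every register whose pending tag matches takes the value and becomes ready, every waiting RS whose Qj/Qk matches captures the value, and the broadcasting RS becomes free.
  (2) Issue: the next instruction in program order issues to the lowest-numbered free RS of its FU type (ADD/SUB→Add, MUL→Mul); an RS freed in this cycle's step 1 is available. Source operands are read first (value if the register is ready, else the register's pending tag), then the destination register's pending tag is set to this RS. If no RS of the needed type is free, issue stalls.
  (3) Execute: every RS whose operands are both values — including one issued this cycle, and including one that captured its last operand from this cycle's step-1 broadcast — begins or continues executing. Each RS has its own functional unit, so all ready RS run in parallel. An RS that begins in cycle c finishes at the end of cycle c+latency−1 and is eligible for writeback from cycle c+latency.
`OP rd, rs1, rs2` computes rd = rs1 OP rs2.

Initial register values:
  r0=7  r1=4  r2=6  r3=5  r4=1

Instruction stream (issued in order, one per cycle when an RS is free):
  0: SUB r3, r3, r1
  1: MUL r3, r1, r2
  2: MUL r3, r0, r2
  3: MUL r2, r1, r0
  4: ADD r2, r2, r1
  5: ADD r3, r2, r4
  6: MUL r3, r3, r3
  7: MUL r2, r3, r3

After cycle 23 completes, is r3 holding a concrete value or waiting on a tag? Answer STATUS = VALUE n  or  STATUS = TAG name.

STATUS = VALUE 1089

c1: issue SUB r3<-Add1 | r0:7,r1:4,r2:6,r3:Add1,r4:1
c2: issue MUL r3<-Mul1 | r0:7,r1:4,r2:6,r3:Mul1,r4:1
c3: issue MUL r3<-Mul2 | r0:7,r1:4,r2:6,r3:Mul2,r4:1
c4: CDB Add1=1; stall | r0:7,r1:4,r2:6,r3:Mul2,r4:1
c5: stall | r0:7,r1:4,r2:6,r3:Mul2,r4:1
c6: CDB Mul1=24; issue MUL r2<-Mul1 | r0:7,r1:4,r2:Mul1,r3:Mul2,r4:1
c7: CDB Mul2=42; issue ADD r2<-Add1 | r0:7,r1:4,r2:Add1,r3:42,r4:1
c8: issue ADD r3<-Add2 | r0:7,r1:4,r2:Add1,r3:Add2,r4:1
c9: issue MUL r3<-Mul2 | r0:7,r1:4,r2:Add1,r3:Mul2,r4:1
c10: CDB Mul1=28; issue MUL r2<-Mul1 | r0:7,r1:4,r2:Mul1,r3:Mul2,r4:1
c11: - | r0:7,r1:4,r2:Mul1,r3:Mul2,r4:1
c12: - | r0:7,r1:4,r2:Mul1,r3:Mul2,r4:1
c13: CDB Add1=32 | r0:7,r1:4,r2:Mul1,r3:Mul2,r4:1
c14: - | r0:7,r1:4,r2:Mul1,r3:Mul2,r4:1
c15: - | r0:7,r1:4,r2:Mul1,r3:Mul2,r4:1
c16: CDB Add2=33 | r0:7,r1:4,r2:Mul1,r3:Mul2,r4:1
c17: - | r0:7,r1:4,r2:Mul1,r3:Mul2,r4:1
c18: - | r0:7,r1:4,r2:Mul1,r3:Mul2,r4:1
c19: - | r0:7,r1:4,r2:Mul1,r3:Mul2,r4:1
c20: CDB Mul2=1089 | r0:7,r1:4,r2:Mul1,r3:1089,r4:1
c21: - | r0:7,r1:4,r2:Mul1,r3:1089,r4:1
c22: - | r0:7,r1:4,r2:Mul1,r3:1089,r4:1
c23: - | r0:7,r1:4,r2:Mul1,r3:1089,r4:1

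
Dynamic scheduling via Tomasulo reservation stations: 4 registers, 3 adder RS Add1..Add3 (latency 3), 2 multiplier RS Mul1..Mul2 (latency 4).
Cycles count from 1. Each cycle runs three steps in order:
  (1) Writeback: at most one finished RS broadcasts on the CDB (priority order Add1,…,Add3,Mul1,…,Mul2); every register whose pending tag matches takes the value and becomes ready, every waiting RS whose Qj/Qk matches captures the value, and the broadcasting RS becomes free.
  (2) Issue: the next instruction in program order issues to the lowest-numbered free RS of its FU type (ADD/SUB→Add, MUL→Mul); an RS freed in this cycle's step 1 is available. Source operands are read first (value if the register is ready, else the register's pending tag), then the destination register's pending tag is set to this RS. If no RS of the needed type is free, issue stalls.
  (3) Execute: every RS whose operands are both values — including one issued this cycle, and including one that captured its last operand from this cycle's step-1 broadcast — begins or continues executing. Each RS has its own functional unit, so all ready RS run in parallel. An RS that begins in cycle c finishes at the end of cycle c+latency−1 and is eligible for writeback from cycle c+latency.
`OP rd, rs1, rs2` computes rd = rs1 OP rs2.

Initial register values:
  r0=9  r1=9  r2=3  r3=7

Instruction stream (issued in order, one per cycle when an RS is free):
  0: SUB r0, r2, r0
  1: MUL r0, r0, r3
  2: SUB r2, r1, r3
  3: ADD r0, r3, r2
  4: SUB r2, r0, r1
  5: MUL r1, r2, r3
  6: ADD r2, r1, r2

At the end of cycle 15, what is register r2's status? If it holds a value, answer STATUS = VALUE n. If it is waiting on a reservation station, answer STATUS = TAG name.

STATUS = TAG Add2

c1: issue SUB r0<-Add1 | r0:Add1,r1:9,r2:3,r3:7
c2: issue MUL r0<-Mul1 | r0:Mul1,r1:9,r2:3,r3:7
c3: issue SUB r2<-Add2 | r0:Mul1,r1:9,r2:Add2,r3:7
c4: CDB Add1=-6; issue ADD r0<-Add1 | r0:Add1,r1:9,r2:Add2,r3:7
c5: issue SUB r2<-Add3 | r0:Add1,r1:9,r2:Add3,r3:7
c6: CDB Add2=2; issue MUL r1<-Mul2 | r0:Add1,r1:Mul2,r2:Add3,r3:7
c7: issue ADD r2<-Add2 | r0:Add1,r1:Mul2,r2:Add2,r3:7
c8: CDB Mul1=-42 | r0:Add1,r1:Mul2,r2:Add2,r3:7
c9: CDB Add1=9 | r0:9,r1:Mul2,r2:Add2,r3:7
c10: - | r0:9,r1:Mul2,r2:Add2,r3:7
c11: - | r0:9,r1:Mul2,r2:Add2,r3:7
c12: CDB Add3=0 | r0:9,r1:Mul2,r2:Add2,r3:7
c13: - | r0:9,r1:Mul2,r2:Add2,r3:7
c14: - | r0:9,r1:Mul2,r2:Add2,r3:7
c15: - | r0:9,r1:Mul2,r2:Add2,r3:7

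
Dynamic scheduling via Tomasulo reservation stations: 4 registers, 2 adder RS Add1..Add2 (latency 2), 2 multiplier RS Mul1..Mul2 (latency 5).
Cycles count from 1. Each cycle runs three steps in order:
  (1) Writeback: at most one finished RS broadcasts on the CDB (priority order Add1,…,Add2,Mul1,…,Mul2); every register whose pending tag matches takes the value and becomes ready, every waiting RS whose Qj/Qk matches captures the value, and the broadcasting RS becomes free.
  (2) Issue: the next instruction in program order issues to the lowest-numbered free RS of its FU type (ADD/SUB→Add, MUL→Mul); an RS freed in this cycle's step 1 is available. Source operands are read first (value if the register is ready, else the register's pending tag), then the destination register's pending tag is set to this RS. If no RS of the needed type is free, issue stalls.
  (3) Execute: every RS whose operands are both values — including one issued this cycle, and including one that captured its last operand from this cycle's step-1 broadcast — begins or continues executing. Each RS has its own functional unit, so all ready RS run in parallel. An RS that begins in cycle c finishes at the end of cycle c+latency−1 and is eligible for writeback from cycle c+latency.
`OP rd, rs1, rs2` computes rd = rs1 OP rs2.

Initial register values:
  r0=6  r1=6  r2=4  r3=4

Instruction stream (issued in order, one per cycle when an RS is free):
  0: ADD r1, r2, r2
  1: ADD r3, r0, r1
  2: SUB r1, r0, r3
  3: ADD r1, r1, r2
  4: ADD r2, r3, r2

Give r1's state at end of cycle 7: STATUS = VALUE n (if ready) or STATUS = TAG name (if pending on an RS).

STATUS = TAG Add2

c1: issue ADD r1<-Add1 | r0:6,r1:Add1,r2:4,r3:4
c2: issue ADD r3<-Add2 | r0:6,r1:Add1,r2:4,r3:Add2
c3: CDB Add1=8; issue SUB r1<-Add1 | r0:6,r1:Add1,r2:4,r3:Add2
c4: stall | r0:6,r1:Add1,r2:4,r3:Add2
c5: CDB Add2=14; issue ADD r1<-Add2 | r0:6,r1:Add2,r2:4,r3:14
c6: stall | r0:6,r1:Add2,r2:4,r3:14
c7: CDB Add1=-8; issue ADD r2<-Add1 | r0:6,r1:Add2,r2:Add1,r3:14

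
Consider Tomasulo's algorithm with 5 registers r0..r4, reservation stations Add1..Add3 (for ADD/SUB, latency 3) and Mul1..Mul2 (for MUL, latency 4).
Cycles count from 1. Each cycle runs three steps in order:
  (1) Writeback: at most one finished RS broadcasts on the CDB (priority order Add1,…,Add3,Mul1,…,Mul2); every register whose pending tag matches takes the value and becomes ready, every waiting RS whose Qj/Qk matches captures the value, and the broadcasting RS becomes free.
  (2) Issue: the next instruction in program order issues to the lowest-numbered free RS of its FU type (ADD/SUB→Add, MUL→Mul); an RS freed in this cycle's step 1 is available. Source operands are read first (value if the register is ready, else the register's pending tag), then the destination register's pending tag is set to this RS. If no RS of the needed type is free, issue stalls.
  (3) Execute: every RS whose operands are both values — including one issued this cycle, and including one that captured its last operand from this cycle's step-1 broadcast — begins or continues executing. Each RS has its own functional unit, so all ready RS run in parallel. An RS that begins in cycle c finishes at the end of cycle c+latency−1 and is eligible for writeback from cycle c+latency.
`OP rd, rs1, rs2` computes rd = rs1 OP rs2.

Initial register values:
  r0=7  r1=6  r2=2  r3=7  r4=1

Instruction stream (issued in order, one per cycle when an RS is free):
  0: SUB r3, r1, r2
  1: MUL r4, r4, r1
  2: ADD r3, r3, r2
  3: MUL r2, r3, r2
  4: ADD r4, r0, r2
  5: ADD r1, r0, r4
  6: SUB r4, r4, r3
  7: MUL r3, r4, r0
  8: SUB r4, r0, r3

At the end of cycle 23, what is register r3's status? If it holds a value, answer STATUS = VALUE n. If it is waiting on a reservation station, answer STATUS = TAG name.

c1: issue SUB r3<-Add1 | r0:7,r1:6,r2:2,r3:Add1,r4:1
c2: issue MUL r4<-Mul1 | r0:7,r1:6,r2:2,r3:Add1,r4:Mul1
c3: issue ADD r3<-Add2 | r0:7,r1:6,r2:2,r3:Add2,r4:Mul1
c4: CDB Add1=4; issue MUL r2<-Mul2 | r0:7,r1:6,r2:Mul2,r3:Add2,r4:Mul1
c5: issue ADD r4<-Add1 | r0:7,r1:6,r2:Mul2,r3:Add2,r4:Add1
c6: CDB Mul1=6; issue ADD r1<-Add3 | r0:7,r1:Add3,r2:Mul2,r3:Add2,r4:Add1
c7: CDB Add2=6; issue SUB r4<-Add2 | r0:7,r1:Add3,r2:Mul2,r3:6,r4:Add2
c8: issue MUL r3<-Mul1 | r0:7,r1:Add3,r2:Mul2,r3:Mul1,r4:Add2
c9: stall | r0:7,r1:Add3,r2:Mul2,r3:Mul1,r4:Add2
c10: stall | r0:7,r1:Add3,r2:Mul2,r3:Mul1,r4:Add2
c11: CDB Mul2=12; stall | r0:7,r1:Add3,r2:12,r3:Mul1,r4:Add2
c12: stall | r0:7,r1:Add3,r2:12,r3:Mul1,r4:Add2
c13: stall | r0:7,r1:Add3,r2:12,r3:Mul1,r4:Add2
c14: CDB Add1=19; issue SUB r4<-Add1 | r0:7,r1:Add3,r2:12,r3:Mul1,r4:Add1
c15: - | r0:7,r1:Add3,r2:12,r3:Mul1,r4:Add1
c16: - | r0:7,r1:Add3,r2:12,r3:Mul1,r4:Add1
c17: CDB Add2=13 | r0:7,r1:Add3,r2:12,r3:Mul1,r4:Add1
c18: CDB Add3=26 | r0:7,r1:26,r2:12,r3:Mul1,r4:Add1
c19: - | r0:7,r1:26,r2:12,r3:Mul1,r4:Add1
c20: - | r0:7,r1:26,r2:12,r3:Mul1,r4:Add1
c21: CDB Mul1=91 | r0:7,r1:26,r2:12,r3:91,r4:Add1
c22: - | r0:7,r1:26,r2:12,r3:91,r4:Add1
c23: - | r0:7,r1:26,r2:12,r3:91,r4:Add1

STATUS = VALUE 91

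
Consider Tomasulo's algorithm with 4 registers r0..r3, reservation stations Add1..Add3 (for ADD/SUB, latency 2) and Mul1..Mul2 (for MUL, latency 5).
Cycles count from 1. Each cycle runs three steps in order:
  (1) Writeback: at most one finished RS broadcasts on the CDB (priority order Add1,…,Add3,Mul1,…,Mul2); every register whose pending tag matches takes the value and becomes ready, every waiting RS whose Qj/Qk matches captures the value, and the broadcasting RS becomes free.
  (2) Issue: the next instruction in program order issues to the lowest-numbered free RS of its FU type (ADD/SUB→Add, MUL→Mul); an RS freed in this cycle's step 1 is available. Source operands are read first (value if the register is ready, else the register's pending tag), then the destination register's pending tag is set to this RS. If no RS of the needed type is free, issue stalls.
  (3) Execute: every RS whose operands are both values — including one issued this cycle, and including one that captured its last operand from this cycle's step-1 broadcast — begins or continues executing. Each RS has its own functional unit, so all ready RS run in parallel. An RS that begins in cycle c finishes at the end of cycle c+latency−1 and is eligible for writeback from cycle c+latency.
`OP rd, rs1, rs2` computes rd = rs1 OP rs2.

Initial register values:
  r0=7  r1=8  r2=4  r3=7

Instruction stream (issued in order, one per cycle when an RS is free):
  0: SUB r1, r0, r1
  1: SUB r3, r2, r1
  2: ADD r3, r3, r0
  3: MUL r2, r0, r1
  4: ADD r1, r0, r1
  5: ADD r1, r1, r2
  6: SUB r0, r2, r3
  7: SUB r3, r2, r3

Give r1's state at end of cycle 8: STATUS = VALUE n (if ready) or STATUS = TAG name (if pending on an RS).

STATUS = TAG Add3

cycle 1: issue SUB r1<-Add1 // r0:7,r1:Add1,r2:4,r3:7
cycle 2: issue SUB r3<-Add2 // r0:7,r1:Add1,r2:4,r3:Add2
cycle 3: CDB Add1=-1; issue ADD r3<-Add1 // r0:7,r1:-1,r2:4,r3:Add1
cycle 4: issue MUL r2<-Mul1 // r0:7,r1:-1,r2:Mul1,r3:Add1
cycle 5: CDB Add2=5; issue ADD r1<-Add2 // r0:7,r1:Add2,r2:Mul1,r3:Add1
cycle 6: issue ADD r1<-Add3 // r0:7,r1:Add3,r2:Mul1,r3:Add1
cycle 7: CDB Add1=12; issue SUB r0<-Add1 // r0:Add1,r1:Add3,r2:Mul1,r3:12
cycle 8: CDB Add2=6; issue SUB r3<-Add2 // r0:Add1,r1:Add3,r2:Mul1,r3:Add2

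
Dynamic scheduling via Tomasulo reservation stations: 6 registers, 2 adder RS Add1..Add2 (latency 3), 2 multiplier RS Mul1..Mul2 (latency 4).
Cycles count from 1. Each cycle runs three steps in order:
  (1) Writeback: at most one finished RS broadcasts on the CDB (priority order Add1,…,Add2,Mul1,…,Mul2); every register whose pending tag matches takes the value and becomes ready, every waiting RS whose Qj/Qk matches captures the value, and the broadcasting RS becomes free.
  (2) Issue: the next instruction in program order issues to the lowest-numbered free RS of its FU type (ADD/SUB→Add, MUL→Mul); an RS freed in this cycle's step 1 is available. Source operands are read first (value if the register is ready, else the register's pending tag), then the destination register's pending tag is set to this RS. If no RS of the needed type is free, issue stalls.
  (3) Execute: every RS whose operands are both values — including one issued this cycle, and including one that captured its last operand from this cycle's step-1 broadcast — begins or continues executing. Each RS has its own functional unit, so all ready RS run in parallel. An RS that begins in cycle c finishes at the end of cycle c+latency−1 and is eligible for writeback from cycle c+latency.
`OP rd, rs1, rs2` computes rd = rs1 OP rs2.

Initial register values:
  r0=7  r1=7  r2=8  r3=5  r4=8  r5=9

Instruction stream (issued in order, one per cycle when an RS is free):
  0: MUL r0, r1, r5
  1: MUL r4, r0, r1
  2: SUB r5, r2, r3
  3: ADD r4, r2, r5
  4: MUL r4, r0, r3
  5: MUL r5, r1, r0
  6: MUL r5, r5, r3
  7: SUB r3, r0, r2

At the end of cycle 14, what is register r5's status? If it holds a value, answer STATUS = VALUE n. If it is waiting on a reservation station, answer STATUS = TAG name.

  c1: issue MUL r0<-Mul1  regs: r0:Mul1,r1:7,r2:8,r3:5,r4:8,r5:9
  c2: issue MUL r4<-Mul2  regs: r0:Mul1,r1:7,r2:8,r3:5,r4:Mul2,r5:9
  c3: issue SUB r5<-Add1  regs: r0:Mul1,r1:7,r2:8,r3:5,r4:Mul2,r5:Add1
  c4: issue ADD r4<-Add2  regs: r0:Mul1,r1:7,r2:8,r3:5,r4:Add2,r5:Add1
  c5: CDB Mul1=63; issue MUL r4<-Mul1  regs: r0:63,r1:7,r2:8,r3:5,r4:Mul1,r5:Add1
  c6: CDB Add1=3; stall  regs: r0:63,r1:7,r2:8,r3:5,r4:Mul1,r5:3
  c7: stall  regs: r0:63,r1:7,r2:8,r3:5,r4:Mul1,r5:3
  c8: stall  regs: r0:63,r1:7,r2:8,r3:5,r4:Mul1,r5:3
  c9: CDB Add2=11; stall  regs: r0:63,r1:7,r2:8,r3:5,r4:Mul1,r5:3
  c10: CDB Mul1=315; issue MUL r5<-Mul1  regs: r0:63,r1:7,r2:8,r3:5,r4:315,r5:Mul1
  c11: CDB Mul2=441; issue MUL r5<-Mul2  regs: r0:63,r1:7,r2:8,r3:5,r4:315,r5:Mul2
  c12: issue SUB r3<-Add1  regs: r0:63,r1:7,r2:8,r3:Add1,r4:315,r5:Mul2
  c13: -  regs: r0:63,r1:7,r2:8,r3:Add1,r4:315,r5:Mul2
  c14: CDB Mul1=441  regs: r0:63,r1:7,r2:8,r3:Add1,r4:315,r5:Mul2

STATUS = TAG Mul2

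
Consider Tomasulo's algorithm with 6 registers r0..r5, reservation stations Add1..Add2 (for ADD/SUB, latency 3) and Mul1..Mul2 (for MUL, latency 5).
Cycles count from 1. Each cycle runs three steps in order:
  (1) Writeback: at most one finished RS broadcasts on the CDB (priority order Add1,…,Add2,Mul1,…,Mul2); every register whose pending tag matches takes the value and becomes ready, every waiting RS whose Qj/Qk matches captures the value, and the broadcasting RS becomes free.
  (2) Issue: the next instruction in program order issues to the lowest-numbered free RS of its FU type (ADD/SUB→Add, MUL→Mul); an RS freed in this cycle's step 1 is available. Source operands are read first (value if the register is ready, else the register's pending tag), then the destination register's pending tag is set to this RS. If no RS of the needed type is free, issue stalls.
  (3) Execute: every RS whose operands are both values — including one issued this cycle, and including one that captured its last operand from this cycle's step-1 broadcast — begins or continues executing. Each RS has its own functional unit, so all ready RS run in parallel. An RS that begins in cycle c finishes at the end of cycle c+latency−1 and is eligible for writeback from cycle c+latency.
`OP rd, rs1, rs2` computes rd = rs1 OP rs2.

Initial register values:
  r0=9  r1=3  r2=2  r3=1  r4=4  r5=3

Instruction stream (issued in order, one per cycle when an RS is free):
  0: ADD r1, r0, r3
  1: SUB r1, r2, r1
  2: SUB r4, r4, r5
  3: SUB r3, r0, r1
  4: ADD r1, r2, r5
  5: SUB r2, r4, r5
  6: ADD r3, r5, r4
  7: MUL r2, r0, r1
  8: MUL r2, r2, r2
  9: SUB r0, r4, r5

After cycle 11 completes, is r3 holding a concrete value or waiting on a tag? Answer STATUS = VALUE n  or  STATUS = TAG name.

STATUS = VALUE 17

c1: issue ADD r1<-Add1 | r0:9,r1:Add1,r2:2,r3:1,r4:4,r5:3
c2: issue SUB r1<-Add2 | r0:9,r1:Add2,r2:2,r3:1,r4:4,r5:3
c3: stall | r0:9,r1:Add2,r2:2,r3:1,r4:4,r5:3
c4: CDB Add1=10; issue SUB r4<-Add1 | r0:9,r1:Add2,r2:2,r3:1,r4:Add1,r5:3
c5: stall | r0:9,r1:Add2,r2:2,r3:1,r4:Add1,r5:3
c6: stall | r0:9,r1:Add2,r2:2,r3:1,r4:Add1,r5:3
c7: CDB Add1=1; issue SUB r3<-Add1 | r0:9,r1:Add2,r2:2,r3:Add1,r4:1,r5:3
c8: CDB Add2=-8; issue ADD r1<-Add2 | r0:9,r1:Add2,r2:2,r3:Add1,r4:1,r5:3
c9: stall | r0:9,r1:Add2,r2:2,r3:Add1,r4:1,r5:3
c10: stall | r0:9,r1:Add2,r2:2,r3:Add1,r4:1,r5:3
c11: CDB Add1=17; issue SUB r2<-Add1 | r0:9,r1:Add2,r2:Add1,r3:17,r4:1,r5:3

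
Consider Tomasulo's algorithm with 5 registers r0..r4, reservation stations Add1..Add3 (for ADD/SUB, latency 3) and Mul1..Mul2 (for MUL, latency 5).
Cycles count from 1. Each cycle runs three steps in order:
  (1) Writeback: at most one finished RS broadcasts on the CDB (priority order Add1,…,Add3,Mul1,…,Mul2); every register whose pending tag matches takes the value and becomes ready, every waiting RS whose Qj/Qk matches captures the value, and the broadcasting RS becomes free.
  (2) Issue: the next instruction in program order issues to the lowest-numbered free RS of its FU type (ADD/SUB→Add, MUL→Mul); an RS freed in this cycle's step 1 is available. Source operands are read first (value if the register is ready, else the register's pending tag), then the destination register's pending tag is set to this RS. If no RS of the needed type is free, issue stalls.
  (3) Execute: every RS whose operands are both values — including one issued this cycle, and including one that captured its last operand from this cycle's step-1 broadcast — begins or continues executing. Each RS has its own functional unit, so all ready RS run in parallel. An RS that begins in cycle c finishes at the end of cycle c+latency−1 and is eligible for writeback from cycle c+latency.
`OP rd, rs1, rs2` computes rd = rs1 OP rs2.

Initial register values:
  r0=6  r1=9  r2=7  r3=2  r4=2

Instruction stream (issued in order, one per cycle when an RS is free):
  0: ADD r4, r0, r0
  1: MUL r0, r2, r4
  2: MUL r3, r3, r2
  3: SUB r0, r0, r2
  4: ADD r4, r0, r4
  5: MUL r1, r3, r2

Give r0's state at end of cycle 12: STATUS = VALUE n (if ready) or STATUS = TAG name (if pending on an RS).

STATUS = VALUE 77

c1: issue ADD r4<-Add1 | r0:6,r1:9,r2:7,r3:2,r4:Add1
c2: issue MUL r0<-Mul1 | r0:Mul1,r1:9,r2:7,r3:2,r4:Add1
c3: issue MUL r3<-Mul2 | r0:Mul1,r1:9,r2:7,r3:Mul2,r4:Add1
c4: CDB Add1=12; issue SUB r0<-Add1 | r0:Add1,r1:9,r2:7,r3:Mul2,r4:12
c5: issue ADD r4<-Add2 | r0:Add1,r1:9,r2:7,r3:Mul2,r4:Add2
c6: stall | r0:Add1,r1:9,r2:7,r3:Mul2,r4:Add2
c7: stall | r0:Add1,r1:9,r2:7,r3:Mul2,r4:Add2
c8: CDB Mul2=14; issue MUL r1<-Mul2 | r0:Add1,r1:Mul2,r2:7,r3:14,r4:Add2
c9: CDB Mul1=84 | r0:Add1,r1:Mul2,r2:7,r3:14,r4:Add2
c10: - | r0:Add1,r1:Mul2,r2:7,r3:14,r4:Add2
c11: - | r0:Add1,r1:Mul2,r2:7,r3:14,r4:Add2
c12: CDB Add1=77 | r0:77,r1:Mul2,r2:7,r3:14,r4:Add2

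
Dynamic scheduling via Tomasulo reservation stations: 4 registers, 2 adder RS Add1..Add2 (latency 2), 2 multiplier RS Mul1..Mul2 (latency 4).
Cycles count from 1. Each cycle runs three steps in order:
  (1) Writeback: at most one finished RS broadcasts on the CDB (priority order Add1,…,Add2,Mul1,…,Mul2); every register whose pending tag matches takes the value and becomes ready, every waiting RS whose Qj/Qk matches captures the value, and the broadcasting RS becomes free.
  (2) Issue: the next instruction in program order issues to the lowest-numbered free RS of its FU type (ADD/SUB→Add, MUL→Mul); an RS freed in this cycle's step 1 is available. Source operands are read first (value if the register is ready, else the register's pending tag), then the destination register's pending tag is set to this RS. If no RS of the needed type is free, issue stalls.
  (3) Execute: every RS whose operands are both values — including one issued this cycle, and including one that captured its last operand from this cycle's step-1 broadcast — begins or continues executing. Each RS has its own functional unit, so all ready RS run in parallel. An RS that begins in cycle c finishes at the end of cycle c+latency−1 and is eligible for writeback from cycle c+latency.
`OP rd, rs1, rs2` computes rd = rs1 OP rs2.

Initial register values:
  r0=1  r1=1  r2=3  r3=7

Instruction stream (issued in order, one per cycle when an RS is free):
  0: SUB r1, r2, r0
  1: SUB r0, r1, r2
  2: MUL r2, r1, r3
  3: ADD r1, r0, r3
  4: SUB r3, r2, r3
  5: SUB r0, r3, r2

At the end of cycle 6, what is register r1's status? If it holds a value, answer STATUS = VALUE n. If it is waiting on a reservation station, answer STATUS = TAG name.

  c1: issue SUB r1<-Add1  regs: r0:1,r1:Add1,r2:3,r3:7
  c2: issue SUB r0<-Add2  regs: r0:Add2,r1:Add1,r2:3,r3:7
  c3: CDB Add1=2; issue MUL r2<-Mul1  regs: r0:Add2,r1:2,r2:Mul1,r3:7
  c4: issue ADD r1<-Add1  regs: r0:Add2,r1:Add1,r2:Mul1,r3:7
  c5: CDB Add2=-1; issue SUB r3<-Add2  regs: r0:-1,r1:Add1,r2:Mul1,r3:Add2
  c6: stall  regs: r0:-1,r1:Add1,r2:Mul1,r3:Add2

STATUS = TAG Add1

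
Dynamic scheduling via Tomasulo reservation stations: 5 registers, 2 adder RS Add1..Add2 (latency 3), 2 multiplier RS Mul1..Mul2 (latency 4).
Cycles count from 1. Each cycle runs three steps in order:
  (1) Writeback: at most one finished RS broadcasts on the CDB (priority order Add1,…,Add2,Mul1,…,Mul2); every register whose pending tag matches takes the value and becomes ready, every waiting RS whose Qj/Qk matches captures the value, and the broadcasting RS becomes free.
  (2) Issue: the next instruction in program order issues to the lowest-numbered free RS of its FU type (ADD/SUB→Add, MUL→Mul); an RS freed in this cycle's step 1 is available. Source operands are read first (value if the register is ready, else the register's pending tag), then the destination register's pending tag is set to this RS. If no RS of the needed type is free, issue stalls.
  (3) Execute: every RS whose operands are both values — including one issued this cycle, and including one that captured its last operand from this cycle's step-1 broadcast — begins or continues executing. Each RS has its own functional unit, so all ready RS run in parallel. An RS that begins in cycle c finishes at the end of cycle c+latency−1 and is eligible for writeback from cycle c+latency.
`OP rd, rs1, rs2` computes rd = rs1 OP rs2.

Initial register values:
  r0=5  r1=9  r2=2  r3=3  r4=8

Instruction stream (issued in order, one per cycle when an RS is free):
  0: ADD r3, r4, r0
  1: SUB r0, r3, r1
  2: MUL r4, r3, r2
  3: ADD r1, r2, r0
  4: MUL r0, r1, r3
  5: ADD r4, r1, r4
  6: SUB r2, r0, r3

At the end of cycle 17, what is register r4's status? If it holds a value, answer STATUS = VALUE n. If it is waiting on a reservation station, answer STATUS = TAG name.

STATUS = VALUE 32

  c1: issue ADD r3<-Add1  regs: r0:5,r1:9,r2:2,r3:Add1,r4:8
  c2: issue SUB r0<-Add2  regs: r0:Add2,r1:9,r2:2,r3:Add1,r4:8
  c3: issue MUL r4<-Mul1  regs: r0:Add2,r1:9,r2:2,r3:Add1,r4:Mul1
  c4: CDB Add1=13; issue ADD r1<-Add1  regs: r0:Add2,r1:Add1,r2:2,r3:13,r4:Mul1
  c5: issue MUL r0<-Mul2  regs: r0:Mul2,r1:Add1,r2:2,r3:13,r4:Mul1
  c6: stall  regs: r0:Mul2,r1:Add1,r2:2,r3:13,r4:Mul1
  c7: CDB Add2=4; issue ADD r4<-Add2  regs: r0:Mul2,r1:Add1,r2:2,r3:13,r4:Add2
  c8: CDB Mul1=26; stall  regs: r0:Mul2,r1:Add1,r2:2,r3:13,r4:Add2
  c9: stall  regs: r0:Mul2,r1:Add1,r2:2,r3:13,r4:Add2
  c10: CDB Add1=6; issue SUB r2<-Add1  regs: r0:Mul2,r1:6,r2:Add1,r3:13,r4:Add2
  c11: -  regs: r0:Mul2,r1:6,r2:Add1,r3:13,r4:Add2
  c12: -  regs: r0:Mul2,r1:6,r2:Add1,r3:13,r4:Add2
  c13: CDB Add2=32  regs: r0:Mul2,r1:6,r2:Add1,r3:13,r4:32
  c14: CDB Mul2=78  regs: r0:78,r1:6,r2:Add1,r3:13,r4:32
  c15: -  regs: r0:78,r1:6,r2:Add1,r3:13,r4:32
  c16: -  regs: r0:78,r1:6,r2:Add1,r3:13,r4:32
  c17: CDB Add1=65  regs: r0:78,r1:6,r2:65,r3:13,r4:32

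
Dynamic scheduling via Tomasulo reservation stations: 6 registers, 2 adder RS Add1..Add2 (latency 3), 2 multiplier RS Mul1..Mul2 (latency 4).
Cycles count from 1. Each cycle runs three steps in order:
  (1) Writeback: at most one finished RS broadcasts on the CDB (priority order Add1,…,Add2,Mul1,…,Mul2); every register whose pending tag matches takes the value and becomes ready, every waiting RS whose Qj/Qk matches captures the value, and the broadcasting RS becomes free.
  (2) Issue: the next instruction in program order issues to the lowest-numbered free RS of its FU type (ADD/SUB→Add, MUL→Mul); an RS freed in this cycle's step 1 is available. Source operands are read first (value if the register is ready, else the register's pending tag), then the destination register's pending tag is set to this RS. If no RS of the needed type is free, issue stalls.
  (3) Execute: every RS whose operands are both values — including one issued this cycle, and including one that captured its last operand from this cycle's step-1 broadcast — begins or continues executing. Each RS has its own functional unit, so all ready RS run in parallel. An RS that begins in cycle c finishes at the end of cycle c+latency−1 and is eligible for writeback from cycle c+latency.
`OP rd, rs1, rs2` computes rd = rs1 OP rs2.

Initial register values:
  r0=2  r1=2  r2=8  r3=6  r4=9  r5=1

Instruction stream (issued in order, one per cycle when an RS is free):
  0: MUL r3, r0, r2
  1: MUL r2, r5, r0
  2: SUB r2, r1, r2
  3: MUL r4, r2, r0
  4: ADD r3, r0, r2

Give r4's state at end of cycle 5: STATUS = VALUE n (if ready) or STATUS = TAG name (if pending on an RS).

STATUS = TAG Mul1

c1: issue MUL r3<-Mul1 | r0:2,r1:2,r2:8,r3:Mul1,r4:9,r5:1
c2: issue MUL r2<-Mul2 | r0:2,r1:2,r2:Mul2,r3:Mul1,r4:9,r5:1
c3: issue SUB r2<-Add1 | r0:2,r1:2,r2:Add1,r3:Mul1,r4:9,r5:1
c4: stall | r0:2,r1:2,r2:Add1,r3:Mul1,r4:9,r5:1
c5: CDB Mul1=16; issue MUL r4<-Mul1 | r0:2,r1:2,r2:Add1,r3:16,r4:Mul1,r5:1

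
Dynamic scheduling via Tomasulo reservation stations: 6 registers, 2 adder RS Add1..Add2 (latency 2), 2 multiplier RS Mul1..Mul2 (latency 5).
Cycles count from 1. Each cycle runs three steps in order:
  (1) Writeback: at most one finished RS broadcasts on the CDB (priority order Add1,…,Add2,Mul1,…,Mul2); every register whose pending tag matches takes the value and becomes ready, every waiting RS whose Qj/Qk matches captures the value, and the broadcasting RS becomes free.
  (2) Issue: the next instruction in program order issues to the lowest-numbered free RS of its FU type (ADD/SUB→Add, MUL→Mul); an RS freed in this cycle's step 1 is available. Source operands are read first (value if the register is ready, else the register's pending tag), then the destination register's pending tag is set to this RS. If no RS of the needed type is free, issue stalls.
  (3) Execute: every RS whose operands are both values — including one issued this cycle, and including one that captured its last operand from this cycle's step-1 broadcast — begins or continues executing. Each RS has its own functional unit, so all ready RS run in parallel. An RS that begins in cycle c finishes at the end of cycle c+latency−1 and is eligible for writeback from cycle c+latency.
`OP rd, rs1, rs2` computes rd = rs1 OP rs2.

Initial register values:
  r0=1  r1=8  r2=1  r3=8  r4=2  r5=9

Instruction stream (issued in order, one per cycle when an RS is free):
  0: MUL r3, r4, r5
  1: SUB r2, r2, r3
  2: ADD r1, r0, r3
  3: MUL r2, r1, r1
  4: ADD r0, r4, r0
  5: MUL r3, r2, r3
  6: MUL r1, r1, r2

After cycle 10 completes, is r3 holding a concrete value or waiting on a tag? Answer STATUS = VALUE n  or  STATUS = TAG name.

STATUS = TAG Mul1

  c1: issue MUL r3<-Mul1  regs: r0:1,r1:8,r2:1,r3:Mul1,r4:2,r5:9
  c2: issue SUB r2<-Add1  regs: r0:1,r1:8,r2:Add1,r3:Mul1,r4:2,r5:9
  c3: issue ADD r1<-Add2  regs: r0:1,r1:Add2,r2:Add1,r3:Mul1,r4:2,r5:9
  c4: issue MUL r2<-Mul2  regs: r0:1,r1:Add2,r2:Mul2,r3:Mul1,r4:2,r5:9
  c5: stall  regs: r0:1,r1:Add2,r2:Mul2,r3:Mul1,r4:2,r5:9
  c6: CDB Mul1=18; stall  regs: r0:1,r1:Add2,r2:Mul2,r3:18,r4:2,r5:9
  c7: stall  regs: r0:1,r1:Add2,r2:Mul2,r3:18,r4:2,r5:9
  c8: CDB Add1=-17; issue ADD r0<-Add1  regs: r0:Add1,r1:Add2,r2:Mul2,r3:18,r4:2,r5:9
  c9: CDB Add2=19; issue MUL r3<-Mul1  regs: r0:Add1,r1:19,r2:Mul2,r3:Mul1,r4:2,r5:9
  c10: CDB Add1=3; stall  regs: r0:3,r1:19,r2:Mul2,r3:Mul1,r4:2,r5:9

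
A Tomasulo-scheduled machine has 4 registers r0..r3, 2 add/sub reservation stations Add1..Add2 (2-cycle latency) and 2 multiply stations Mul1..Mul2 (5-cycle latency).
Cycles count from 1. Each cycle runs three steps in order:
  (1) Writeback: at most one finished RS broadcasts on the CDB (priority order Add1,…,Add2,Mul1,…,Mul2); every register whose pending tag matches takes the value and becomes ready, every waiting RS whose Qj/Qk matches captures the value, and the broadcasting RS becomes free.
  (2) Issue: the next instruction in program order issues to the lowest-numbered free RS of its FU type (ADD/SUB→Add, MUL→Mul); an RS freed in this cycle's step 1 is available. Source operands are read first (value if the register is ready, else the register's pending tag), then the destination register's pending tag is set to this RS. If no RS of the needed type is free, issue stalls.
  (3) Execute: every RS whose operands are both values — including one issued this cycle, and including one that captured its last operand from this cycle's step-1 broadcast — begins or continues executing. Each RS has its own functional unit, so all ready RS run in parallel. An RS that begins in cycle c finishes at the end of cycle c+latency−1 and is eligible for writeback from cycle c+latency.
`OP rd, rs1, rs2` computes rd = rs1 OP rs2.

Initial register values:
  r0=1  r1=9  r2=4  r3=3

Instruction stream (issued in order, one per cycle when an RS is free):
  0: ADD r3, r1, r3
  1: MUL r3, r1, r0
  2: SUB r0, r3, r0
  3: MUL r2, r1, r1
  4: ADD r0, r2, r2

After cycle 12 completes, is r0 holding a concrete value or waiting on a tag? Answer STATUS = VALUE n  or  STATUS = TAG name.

STATUS = VALUE 162

  c1: issue ADD r3<-Add1  regs: r0:1,r1:9,r2:4,r3:Add1
  c2: issue MUL r3<-Mul1  regs: r0:1,r1:9,r2:4,r3:Mul1
  c3: CDB Add1=12; issue SUB r0<-Add1  regs: r0:Add1,r1:9,r2:4,r3:Mul1
  c4: issue MUL r2<-Mul2  regs: r0:Add1,r1:9,r2:Mul2,r3:Mul1
  c5: issue ADD r0<-Add2  regs: r0:Add2,r1:9,r2:Mul2,r3:Mul1
  c6: -  regs: r0:Add2,r1:9,r2:Mul2,r3:Mul1
  c7: CDB Mul1=9  regs: r0:Add2,r1:9,r2:Mul2,r3:9
  c8: -  regs: r0:Add2,r1:9,r2:Mul2,r3:9
  c9: CDB Add1=8  regs: r0:Add2,r1:9,r2:Mul2,r3:9
  c10: CDB Mul2=81  regs: r0:Add2,r1:9,r2:81,r3:9
  c11: -  regs: r0:Add2,r1:9,r2:81,r3:9
  c12: CDB Add2=162  regs: r0:162,r1:9,r2:81,r3:9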